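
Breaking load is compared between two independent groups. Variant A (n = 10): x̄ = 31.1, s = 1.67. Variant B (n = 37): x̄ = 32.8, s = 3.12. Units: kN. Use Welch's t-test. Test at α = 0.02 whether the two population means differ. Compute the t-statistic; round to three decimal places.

Let group 1 = variant A, group 2 = variant B. H0: μ_1 = μ_2; H1: μ_1 ≠ μ_2 (Welch's two-sample t-test, two-sided).
t = (x̄_1 − x̄_2)/√(s_1²/n_1 + s_2²/n_2) = (31.1 − 32.8)/√(1.67²/10 + 3.12²/37) = -2.309
Welch–Satterthwaite df ≈ 27.80
Two-sided p-value ≈ 0.029
Since p ≈ 0.029 > α = 0.02, fail to reject H0; the evidence is not statistically significant.

-2.309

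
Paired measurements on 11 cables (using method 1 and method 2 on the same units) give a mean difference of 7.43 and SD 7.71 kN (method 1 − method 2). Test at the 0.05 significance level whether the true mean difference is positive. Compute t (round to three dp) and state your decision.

t = 3.196; reject H0

H0: μ_d = 0; H1: μ_d > 0 (paired t-test on the differences, right-tailed).
t = d̄/(s_d/√n) = 7.43/(7.71/√11) = 3.196
df = n − 1 = 10
p-value = P(T ≥ 3.196) ≈ 0.005
Since p ≈ 0.005 < α = 0.05, reject H0; the evidence is statistically significant.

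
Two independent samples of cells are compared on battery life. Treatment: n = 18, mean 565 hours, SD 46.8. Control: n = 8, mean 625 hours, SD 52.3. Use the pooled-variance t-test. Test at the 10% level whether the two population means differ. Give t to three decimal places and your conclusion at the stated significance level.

Let group 1 = treatment, group 2 = control. H0: μ_1 = μ_2; H1: μ_1 ≠ μ_2 (two-sample pooled-variance t-test, two-sided).
s_p² = [(18−1)·46.8² + (8−1)·52.3²]/(18+8−2) = 2349.21
t = (565 − 625)/√[2349.21·(1/18 + 1/8)] = -2.913
df = n₁ + n₂ − 2 = 24
Two-sided p-value ≈ 0.0076
Since p ≈ 0.0076 < α = 0.1, reject H0; the evidence is statistically significant.

t = -2.913; reject H0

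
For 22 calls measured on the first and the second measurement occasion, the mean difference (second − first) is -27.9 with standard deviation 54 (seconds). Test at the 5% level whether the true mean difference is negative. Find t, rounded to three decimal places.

-2.423

H0: μ_d = 0; H1: μ_d < 0 (paired t-test on the differences, left-tailed).
t = d̄/(s_d/√n) = -27.9/(54/√22) = -2.423
df = n − 1 = 21
p-value = P(T ≤ -2.423) ≈ 0.012
Since p ≈ 0.012 < α = 0.05, reject H0; the data support H1.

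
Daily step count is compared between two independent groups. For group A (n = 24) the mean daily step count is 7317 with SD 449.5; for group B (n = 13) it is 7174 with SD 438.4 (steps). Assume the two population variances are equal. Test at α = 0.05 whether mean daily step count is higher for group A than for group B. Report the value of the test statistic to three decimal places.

0.932

Let group 1 = group A, group 2 = group B. H0: μ_1 = μ_2; H1: μ_1 > μ_2 (two-sample pooled-variance t-test, right-tailed).
s_p² = [(24−1)·449.5² + (13−1)·438.4²]/(24+13−2) = 198671
t = (7317 − 7174)/√[198671·(1/24 + 1/13)] = 0.932
df = n₁ + n₂ − 2 = 35
p-value = P(T ≥ 0.932) ≈ 0.1790
Since p ≈ 0.1790 > α = 0.05, fail to reject H0; the data do not provide sufficient evidence against H0.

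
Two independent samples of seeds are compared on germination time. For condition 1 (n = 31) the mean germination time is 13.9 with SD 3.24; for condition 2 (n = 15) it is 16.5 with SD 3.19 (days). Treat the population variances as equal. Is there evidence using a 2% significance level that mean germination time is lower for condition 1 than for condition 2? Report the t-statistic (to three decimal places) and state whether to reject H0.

t = -2.564; reject H0

Let group 1 = condition 1, group 2 = condition 2. H0: μ_1 = μ_2; H1: μ_1 < μ_2 (two-sample pooled-variance t-test, left-tailed).
s_p² = [(31−1)·3.24² + (15−1)·3.19²]/(31+15−2) = 10.3953
t = (13.9 − 16.5)/√[10.3953·(1/31 + 1/15)] = -2.564
df = n₁ + n₂ − 2 = 44
p-value = P(T ≤ -2.564) ≈ 0.007
Since p ≈ 0.007 < α = 0.02, reject H0; the data support H1.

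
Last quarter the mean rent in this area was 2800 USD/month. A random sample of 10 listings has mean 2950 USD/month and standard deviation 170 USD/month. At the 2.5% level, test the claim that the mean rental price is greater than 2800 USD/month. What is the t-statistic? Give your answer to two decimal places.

2.79

H0: μ = 2800; H1: μ > 2800 (one-sample t-test, right-tailed).
t = (x̄ − μ₀)/(s/√n) = (2950 − 2800)/(170/√10) = 2.79
df = n − 1 = 9
p-value = P(T ≥ 2.79) ≈ 0.011
Since p ≈ 0.011 < α = 0.025, reject H0; the evidence is statistically significant.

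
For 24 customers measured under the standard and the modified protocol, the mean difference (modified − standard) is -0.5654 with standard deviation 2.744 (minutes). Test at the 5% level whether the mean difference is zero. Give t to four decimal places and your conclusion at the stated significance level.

H0: μ_d = 0; H1: μ_d ≠ 0 (paired t-test on the differences, two-sided).
t = d̄/(s_d/√n) = -0.5654/(2.744/√24) = -1.0094
df = n − 1 = 23
Two-sided p-value ≈ 0.323
Since p ≈ 0.323 > α = 0.05, fail to reject H0; the evidence is not statistically significant.

t = -1.0094; fail to reject H0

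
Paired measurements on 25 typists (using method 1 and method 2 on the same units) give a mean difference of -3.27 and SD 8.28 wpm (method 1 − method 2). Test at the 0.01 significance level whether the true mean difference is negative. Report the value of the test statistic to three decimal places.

-1.975

H0: μ_d = 0; H1: μ_d < 0 (paired t-test on the differences, left-tailed).
t = d̄/(s_d/√n) = -3.27/(8.28/√25) = -1.975
df = n − 1 = 24
p-value = P(T ≤ -1.975) ≈ 0.030
Since p ≈ 0.030 > α = 0.01, fail to reject H0; the data do not provide sufficient evidence against H0.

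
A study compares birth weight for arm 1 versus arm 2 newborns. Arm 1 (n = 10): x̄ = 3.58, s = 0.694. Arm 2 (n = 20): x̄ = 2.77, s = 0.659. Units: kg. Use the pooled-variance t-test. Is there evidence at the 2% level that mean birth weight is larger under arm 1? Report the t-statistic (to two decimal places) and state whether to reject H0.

t = 3.12; reject H0

Let group 1 = arm 1, group 2 = arm 2. H0: μ_1 = μ_2; H1: μ_1 > μ_2 (two-sample pooled-variance t-test, right-tailed).
s_p² = [(10−1)·0.694² + (20−1)·0.659²]/(10+20−2) = 0.449502
t = (3.58 − 2.77)/√[0.449502·(1/10 + 1/20)] = 3.12
df = n₁ + n₂ − 2 = 28
p-value = P(T ≥ 3.12) ≈ 0.002
Since p ≈ 0.002 < α = 0.02, reject H0; the evidence is statistically significant.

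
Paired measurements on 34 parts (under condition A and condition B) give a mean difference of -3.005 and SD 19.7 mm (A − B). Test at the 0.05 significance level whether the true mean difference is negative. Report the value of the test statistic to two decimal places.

H0: μ_d = 0; H1: μ_d < 0 (paired t-test on the differences, left-tailed).
t = d̄/(s_d/√n) = -3.005/(19.7/√34) = -0.89
df = n − 1 = 33
p-value = P(T ≤ -0.89) ≈ 0.1901
Since p ≈ 0.1901 > α = 0.05, fail to reject H0; the data do not provide sufficient evidence against H0.

-0.89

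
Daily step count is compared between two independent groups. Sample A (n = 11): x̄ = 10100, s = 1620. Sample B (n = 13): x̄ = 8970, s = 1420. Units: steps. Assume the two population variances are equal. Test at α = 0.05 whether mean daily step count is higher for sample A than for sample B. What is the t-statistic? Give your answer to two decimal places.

1.82

Let group 1 = sample A, group 2 = sample B. H0: μ_1 = μ_2; H1: μ_1 > μ_2 (two-sample pooled-variance t-test, right-tailed).
s_p² = [(11−1)·1620² + (13−1)·1420²]/(11+13−2) = 2292760
t = (10100 − 8970)/√[2292760·(1/11 + 1/13)] = 1.82
df = n₁ + n₂ − 2 = 22
p-value = P(T ≥ 1.82) ≈ 0.041
Since p ≈ 0.041 < α = 0.05, reject H0; the data support H1.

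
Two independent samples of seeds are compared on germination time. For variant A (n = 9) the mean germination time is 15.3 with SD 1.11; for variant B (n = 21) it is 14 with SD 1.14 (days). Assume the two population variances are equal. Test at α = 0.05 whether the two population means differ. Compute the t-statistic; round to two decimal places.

2.88

Let group 1 = variant A, group 2 = variant B. H0: μ_1 = μ_2; H1: μ_1 ≠ μ_2 (two-sample pooled-variance t-test, two-sided).
s_p² = [(9−1)·1.11² + (21−1)·1.14²]/(9+21−2) = 1.28031
t = (15.3 − 14)/√[1.28031·(1/9 + 1/21)] = 2.88
df = n₁ + n₂ − 2 = 28
Two-sided p-value ≈ 0.007
Since p ≈ 0.007 < α = 0.05, reject H0; the evidence is statistically significant.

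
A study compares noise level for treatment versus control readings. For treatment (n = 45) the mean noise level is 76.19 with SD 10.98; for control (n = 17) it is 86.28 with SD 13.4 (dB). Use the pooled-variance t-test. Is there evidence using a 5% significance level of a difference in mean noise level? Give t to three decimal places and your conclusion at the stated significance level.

t = -3.036; reject H0

Let group 1 = treatment, group 2 = control. H0: μ_1 = μ_2; H1: μ_1 ≠ μ_2 (two-sample pooled-variance t-test, two-sided).
s_p² = [(45−1)·10.98² + (17−1)·13.4²]/(45+17−2) = 136.294
t = (76.19 − 86.28)/√[136.294·(1/45 + 1/17)] = -3.036
df = n₁ + n₂ − 2 = 60
Two-sided p-value ≈ 0.0035
Since p ≈ 0.0035 < α = 0.05, reject H0; the evidence is statistically significant.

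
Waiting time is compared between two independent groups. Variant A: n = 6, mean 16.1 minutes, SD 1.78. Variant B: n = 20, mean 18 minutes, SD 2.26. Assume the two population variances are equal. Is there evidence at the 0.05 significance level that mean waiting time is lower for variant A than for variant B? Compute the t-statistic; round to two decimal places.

-1.88

Let group 1 = variant A, group 2 = variant B. H0: μ_1 = μ_2; H1: μ_1 < μ_2 (two-sample pooled-variance t-test, left-tailed).
s_p² = [(6−1)·1.78² + (20−1)·2.26²]/(6+20−2) = 4.7036
t = (16.1 − 18)/√[4.7036·(1/6 + 1/20)] = -1.88
df = n₁ + n₂ − 2 = 24
p-value = P(T ≤ -1.88) ≈ 0.0360
Since p ≈ 0.0360 < α = 0.05, reject H0; the evidence is statistically significant.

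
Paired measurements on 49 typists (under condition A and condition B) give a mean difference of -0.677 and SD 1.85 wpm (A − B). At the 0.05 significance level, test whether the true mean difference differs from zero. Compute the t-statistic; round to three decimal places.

-2.562

H0: μ_d = 0; H1: μ_d ≠ 0 (paired t-test on the differences, two-sided).
t = d̄/(s_d/√n) = -0.677/(1.85/√49) = -2.562
df = n − 1 = 48
Two-sided p-value ≈ 0.014
Since p ≈ 0.014 < α = 0.05, reject H0; the data support H1.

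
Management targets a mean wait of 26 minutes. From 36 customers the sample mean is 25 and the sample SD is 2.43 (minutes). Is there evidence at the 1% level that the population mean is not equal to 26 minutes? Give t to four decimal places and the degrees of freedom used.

t = -2.4691, df = 35

H0: μ = 26; H1: μ ≠ 26 (one-sample t-test, two-sided).
t = (x̄ − μ₀)/(s/√n) = (25 − 26)/(2.43/√36) = -2.4691
df = n − 1 = 35
Two-sided p-value ≈ 0.019
Since p ≈ 0.019 > α = 0.01, fail to reject H0; the data do not provide sufficient evidence against H0.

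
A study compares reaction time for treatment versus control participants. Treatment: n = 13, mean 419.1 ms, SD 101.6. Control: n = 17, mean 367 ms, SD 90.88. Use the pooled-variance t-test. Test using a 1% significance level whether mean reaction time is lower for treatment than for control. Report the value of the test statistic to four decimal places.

Let group 1 = treatment, group 2 = control. H0: μ_1 = μ_2; H1: μ_1 < μ_2 (two-sample pooled-variance t-test, left-tailed).
s_p² = [(13−1)·101.6² + (17−1)·90.88²]/(13+17−2) = 9143.48
t = (419.1 − 367)/√[9143.48·(1/13 + 1/17)] = 1.4788
df = n₁ + n₂ − 2 = 28
p-value = P(T ≤ 1.4788) ≈ 0.9248
Since p ≈ 0.9248 > α = 0.01, fail to reject H0; the evidence is not statistically significant.

1.4788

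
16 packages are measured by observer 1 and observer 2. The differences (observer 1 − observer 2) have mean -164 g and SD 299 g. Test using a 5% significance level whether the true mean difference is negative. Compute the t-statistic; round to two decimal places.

H0: μ_d = 0; H1: μ_d < 0 (paired t-test on the differences, left-tailed).
t = d̄/(s_d/√n) = -164/(299/√16) = -2.19
df = n − 1 = 15
p-value = P(T ≤ -2.19) ≈ 0.0222
Since p ≈ 0.0222 < α = 0.05, reject H0; the evidence is statistically significant.

-2.19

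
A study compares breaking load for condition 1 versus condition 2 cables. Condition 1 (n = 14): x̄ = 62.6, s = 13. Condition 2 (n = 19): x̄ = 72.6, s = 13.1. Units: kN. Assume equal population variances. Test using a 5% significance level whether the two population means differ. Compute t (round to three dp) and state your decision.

Let group 1 = condition 1, group 2 = condition 2. H0: μ_1 = μ_2; H1: μ_1 ≠ μ_2 (two-sample pooled-variance t-test, two-sided).
s_p² = [(14−1)·13² + (19−1)·13.1²]/(14+19−2) = 170.515
t = (62.6 − 72.6)/√[170.515·(1/14 + 1/19)] = -2.174
df = n₁ + n₂ − 2 = 31
Two-sided p-value ≈ 0.0374
Since p ≈ 0.0374 < α = 0.05, reject H0; the evidence is statistically significant.

t = -2.174; reject H0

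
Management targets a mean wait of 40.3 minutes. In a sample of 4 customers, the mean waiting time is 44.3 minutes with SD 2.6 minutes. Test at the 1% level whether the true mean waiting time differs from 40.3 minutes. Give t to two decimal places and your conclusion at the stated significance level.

t = 3.08; fail to reject H0

H0: μ = 40.3; H1: μ ≠ 40.3 (one-sample t-test, two-sided).
t = (x̄ − μ₀)/(s/√n) = (44.3 − 40.3)/(2.6/√4) = 3.08
df = n − 1 = 3
Two-sided p-value ≈ 0.054
Since p ≈ 0.054 > α = 0.01, fail to reject H0; the evidence is not statistically significant.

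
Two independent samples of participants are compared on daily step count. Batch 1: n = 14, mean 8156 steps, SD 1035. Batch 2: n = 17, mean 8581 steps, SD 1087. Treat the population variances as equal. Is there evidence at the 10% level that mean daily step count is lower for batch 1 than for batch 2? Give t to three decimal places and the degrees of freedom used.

Let group 1 = batch 1, group 2 = batch 2. H0: μ_1 = μ_2; H1: μ_1 < μ_2 (two-sample pooled-variance t-test, left-tailed).
s_p² = [(14−1)·1035² + (17−1)·1087²]/(14+17−2) = 1132100
t = (8156 − 8581)/√[1132100·(1/14 + 1/17)] = -1.107
df = n₁ + n₂ − 2 = 29
p-value = P(T ≤ -1.107) ≈ 0.1387
Since p ≈ 0.1387 > α = 0.1, fail to reject H0; the evidence is not statistically significant.

t = -1.107, df = 29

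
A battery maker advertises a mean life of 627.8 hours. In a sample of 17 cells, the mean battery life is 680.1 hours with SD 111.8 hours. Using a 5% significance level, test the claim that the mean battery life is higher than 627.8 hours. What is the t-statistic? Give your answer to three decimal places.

1.929

H0: μ = 627.8; H1: μ > 627.8 (one-sample t-test, right-tailed).
t = (x̄ − μ₀)/(s/√n) = (680.1 − 627.8)/(111.8/√17) = 1.929
df = n − 1 = 16
p-value = P(T ≥ 1.929) ≈ 0.036
Since p ≈ 0.036 < α = 0.05, reject H0; the evidence is statistically significant.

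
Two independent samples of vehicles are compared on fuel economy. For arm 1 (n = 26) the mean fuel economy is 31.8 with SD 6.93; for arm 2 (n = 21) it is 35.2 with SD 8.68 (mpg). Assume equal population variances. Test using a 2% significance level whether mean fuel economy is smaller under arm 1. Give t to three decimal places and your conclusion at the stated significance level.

Let group 1 = arm 1, group 2 = arm 2. H0: μ_1 = μ_2; H1: μ_1 < μ_2 (two-sample pooled-variance t-test, left-tailed).
s_p² = [(26−1)·6.93² + (21−1)·8.68²]/(26+21−2) = 60.166
t = (31.8 − 35.2)/√[60.166·(1/26 + 1/21)] = -1.494
df = n₁ + n₂ − 2 = 45
p-value = P(T ≤ -1.494) ≈ 0.0711
Since p ≈ 0.0711 > α = 0.02, fail to reject H0; the data do not provide sufficient evidence against H0.

t = -1.494; fail to reject H0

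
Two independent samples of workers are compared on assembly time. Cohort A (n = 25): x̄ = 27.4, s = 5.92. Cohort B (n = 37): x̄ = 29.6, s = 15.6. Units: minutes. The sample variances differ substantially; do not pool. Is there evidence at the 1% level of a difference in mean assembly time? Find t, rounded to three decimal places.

Let group 1 = cohort A, group 2 = cohort B. H0: μ_1 = μ_2; H1: μ_1 ≠ μ_2 (Welch's two-sample t-test, two-sided).
t = (x̄_1 − x̄_2)/√(s_1²/n_1 + s_2²/n_2) = (27.4 − 29.6)/√(5.92²/25 + 15.6²/37) = -0.779
Welch–Satterthwaite df ≈ 49.60
Two-sided p-value ≈ 0.4398
Since p ≈ 0.4398 > α = 0.01, fail to reject H0; the data do not provide sufficient evidence against H0.

-0.779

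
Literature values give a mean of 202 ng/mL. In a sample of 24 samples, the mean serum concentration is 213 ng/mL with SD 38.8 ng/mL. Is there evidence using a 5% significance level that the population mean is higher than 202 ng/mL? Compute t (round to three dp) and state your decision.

t = 1.389; fail to reject H0

H0: μ = 202; H1: μ > 202 (one-sample t-test, right-tailed).
t = (x̄ − μ₀)/(s/√n) = (213 − 202)/(38.8/√24) = 1.389
df = n − 1 = 23
p-value = P(T ≥ 1.389) ≈ 0.0891
Since p ≈ 0.0891 > α = 0.05, fail to reject H0; the evidence is not statistically significant.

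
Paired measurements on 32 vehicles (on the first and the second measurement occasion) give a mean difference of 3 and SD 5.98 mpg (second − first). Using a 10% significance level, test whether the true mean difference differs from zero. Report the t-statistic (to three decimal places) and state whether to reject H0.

H0: μ_d = 0; H1: μ_d ≠ 0 (paired t-test on the differences, two-sided).
t = d̄/(s_d/√n) = 3/(5.98/√32) = 2.838
df = n − 1 = 31
Two-sided p-value ≈ 0.0079
Since p ≈ 0.0079 < α = 0.1, reject H0; the evidence is statistically significant.

t = 2.838; reject H0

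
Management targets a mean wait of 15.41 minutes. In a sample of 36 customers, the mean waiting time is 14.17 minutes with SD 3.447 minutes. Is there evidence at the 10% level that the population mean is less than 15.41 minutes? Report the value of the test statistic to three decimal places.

-2.158

H0: μ = 15.41; H1: μ < 15.41 (one-sample t-test, left-tailed).
t = (x̄ − μ₀)/(s/√n) = (14.17 − 15.41)/(3.447/√36) = -2.158
df = n − 1 = 35
p-value = P(T ≤ -2.158) ≈ 0.0189
Since p ≈ 0.0189 < α = 0.1, reject H0; the evidence is statistically significant.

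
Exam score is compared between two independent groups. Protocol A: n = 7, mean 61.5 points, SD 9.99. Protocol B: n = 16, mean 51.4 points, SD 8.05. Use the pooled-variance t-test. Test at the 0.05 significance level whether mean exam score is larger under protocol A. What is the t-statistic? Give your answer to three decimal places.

Let group 1 = protocol A, group 2 = protocol B. H0: μ_1 = μ_2; H1: μ_1 > μ_2 (two-sample pooled-variance t-test, right-tailed).
s_p² = [(7−1)·9.99² + (16−1)·8.05²]/(7+16−2) = 74.8018
t = (61.5 − 51.4)/√[74.8018·(1/7 + 1/16)] = 2.577
df = n₁ + n₂ − 2 = 21
p-value = P(T ≥ 2.577) ≈ 0.009
Since p ≈ 0.009 < α = 0.05, reject H0; the data support H1.

2.577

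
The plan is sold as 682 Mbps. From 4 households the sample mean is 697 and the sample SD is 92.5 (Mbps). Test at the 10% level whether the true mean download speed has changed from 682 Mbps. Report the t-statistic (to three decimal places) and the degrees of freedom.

t = 0.324, df = 3

H0: μ = 682; H1: μ ≠ 682 (one-sample t-test, two-sided).
t = (x̄ − μ₀)/(s/√n) = (697 − 682)/(92.5/√4) = 0.324
df = n − 1 = 3
Two-sided p-value ≈ 0.7670
Since p ≈ 0.7670 > α = 0.1, fail to reject H0; the evidence is not statistically significant.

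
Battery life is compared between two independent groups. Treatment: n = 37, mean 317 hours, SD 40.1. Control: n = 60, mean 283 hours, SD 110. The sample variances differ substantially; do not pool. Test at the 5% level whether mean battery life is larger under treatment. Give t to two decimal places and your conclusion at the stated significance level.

t = 2.17; reject H0

Let group 1 = treatment, group 2 = control. H0: μ_1 = μ_2; H1: μ_1 > μ_2 (Welch's two-sample t-test, right-tailed).
t = (x̄_1 − x̄_2)/√(s_1²/n_1 + s_2²/n_2) = (317 − 283)/√(40.1²/37 + 110²/60) = 2.17
Welch–Satterthwaite df ≈ 81.00
p-value = P(T ≥ 2.17) ≈ 0.016
Since p ≈ 0.016 < α = 0.05, reject H0; the data support H1.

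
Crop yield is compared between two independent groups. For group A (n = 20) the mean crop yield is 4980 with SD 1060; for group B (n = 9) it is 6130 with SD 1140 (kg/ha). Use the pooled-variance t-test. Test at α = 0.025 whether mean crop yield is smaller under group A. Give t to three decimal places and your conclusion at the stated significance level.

t = -2.642; reject H0

Let group 1 = group A, group 2 = group B. H0: μ_1 = μ_2; H1: μ_1 < μ_2 (two-sample pooled-variance t-test, left-tailed).
s_p² = [(20−1)·1060² + (9−1)·1140²]/(20+9−2) = 1175750
t = (4980 − 6130)/√[1175750·(1/20 + 1/9)] = -2.642
df = n₁ + n₂ − 2 = 27
p-value = P(T ≤ -2.642) ≈ 0.0068
Since p ≈ 0.0068 < α = 0.025, reject H0; the data support H1.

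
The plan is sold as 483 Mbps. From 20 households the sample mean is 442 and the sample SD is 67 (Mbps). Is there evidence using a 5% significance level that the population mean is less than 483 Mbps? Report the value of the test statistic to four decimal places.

-2.7367

H0: μ = 483; H1: μ < 483 (one-sample t-test, left-tailed).
t = (x̄ − μ₀)/(s/√n) = (442 − 483)/(67/√20) = -2.7367
df = n − 1 = 19
p-value = P(T ≤ -2.7367) ≈ 0.007
Since p ≈ 0.007 < α = 0.05, reject H0; the evidence is statistically significant.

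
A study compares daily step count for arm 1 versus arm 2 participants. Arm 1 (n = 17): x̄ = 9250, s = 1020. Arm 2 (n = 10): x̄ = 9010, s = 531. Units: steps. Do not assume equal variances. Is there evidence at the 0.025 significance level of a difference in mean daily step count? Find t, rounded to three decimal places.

0.803

Let group 1 = arm 1, group 2 = arm 2. H0: μ_1 = μ_2; H1: μ_1 ≠ μ_2 (Welch's two-sample t-test, two-sided).
t = (x̄_1 − x̄_2)/√(s_1²/n_1 + s_2²/n_2) = (9250 − 9010)/√(1020²/17 + 531²/10) = 0.803
Welch–Satterthwaite df ≈ 24.79
Two-sided p-value ≈ 0.4298
Since p ≈ 0.4298 > α = 0.025, fail to reject H0; the evidence is not statistically significant.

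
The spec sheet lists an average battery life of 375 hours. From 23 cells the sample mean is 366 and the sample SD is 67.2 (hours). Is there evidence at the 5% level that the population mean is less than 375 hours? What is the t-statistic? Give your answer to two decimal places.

H0: μ = 375; H1: μ < 375 (one-sample t-test, left-tailed).
t = (x̄ − μ₀)/(s/√n) = (366 − 375)/(67.2/√23) = -0.64
df = n − 1 = 22
p-value = P(T ≤ -0.64) ≈ 0.2637
Since p ≈ 0.2637 > α = 0.05, fail to reject H0; the evidence is not statistically significant.

-0.64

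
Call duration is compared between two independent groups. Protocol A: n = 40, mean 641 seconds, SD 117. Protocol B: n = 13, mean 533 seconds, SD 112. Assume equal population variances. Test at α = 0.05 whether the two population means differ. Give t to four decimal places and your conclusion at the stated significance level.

t = 2.9202; reject H0

Let group 1 = protocol A, group 2 = protocol B. H0: μ_1 = μ_2; H1: μ_1 ≠ μ_2 (two-sample pooled-variance t-test, two-sided).
s_p² = [(40−1)·117² + (13−1)·112²]/(40+13−2) = 13419.6
t = (641 − 533)/√[13419.6·(1/40 + 1/13)] = 2.9202
df = n₁ + n₂ − 2 = 51
Two-sided p-value ≈ 0.005
Since p ≈ 0.005 < α = 0.05, reject H0; the data support H1.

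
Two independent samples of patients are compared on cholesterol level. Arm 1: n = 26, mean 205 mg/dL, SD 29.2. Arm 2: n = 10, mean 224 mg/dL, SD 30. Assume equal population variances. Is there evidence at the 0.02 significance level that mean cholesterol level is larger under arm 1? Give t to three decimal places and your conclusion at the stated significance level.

t = -1.736; fail to reject H0

Let group 1 = arm 1, group 2 = arm 2. H0: μ_1 = μ_2; H1: μ_1 > μ_2 (two-sample pooled-variance t-test, right-tailed).
s_p² = [(26−1)·29.2² + (10−1)·30²]/(26+10−2) = 865.176
t = (205 − 224)/√[865.176·(1/26 + 1/10)] = -1.736
df = n₁ + n₂ − 2 = 34
p-value = P(T ≥ -1.736) ≈ 0.9542
Since p ≈ 0.9542 > α = 0.02, fail to reject H0; the evidence is not statistically significant.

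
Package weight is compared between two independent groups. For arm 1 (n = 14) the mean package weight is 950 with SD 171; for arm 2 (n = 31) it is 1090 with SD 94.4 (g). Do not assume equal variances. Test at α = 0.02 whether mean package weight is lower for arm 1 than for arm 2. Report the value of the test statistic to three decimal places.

-2.872

Let group 1 = arm 1, group 2 = arm 2. H0: μ_1 = μ_2; H1: μ_1 < μ_2 (Welch's two-sample t-test, left-tailed).
t = (x̄_1 − x̄_2)/√(s_1²/n_1 + s_2²/n_2) = (950 − 1090)/√(171²/14 + 94.4²/31) = -2.872
Welch–Satterthwaite df ≈ 16.69
p-value = P(T ≤ -2.872) ≈ 0.005
Since p ≈ 0.005 < α = 0.02, reject H0; the data support H1.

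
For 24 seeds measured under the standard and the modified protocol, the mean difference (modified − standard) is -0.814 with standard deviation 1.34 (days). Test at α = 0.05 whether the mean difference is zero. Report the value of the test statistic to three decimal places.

-2.976

H0: μ_d = 0; H1: μ_d ≠ 0 (paired t-test on the differences, two-sided).
t = d̄/(s_d/√n) = -0.814/(1.34/√24) = -2.976
df = n − 1 = 23
Two-sided p-value ≈ 0.007
Since p ≈ 0.007 < α = 0.05, reject H0; the data support H1.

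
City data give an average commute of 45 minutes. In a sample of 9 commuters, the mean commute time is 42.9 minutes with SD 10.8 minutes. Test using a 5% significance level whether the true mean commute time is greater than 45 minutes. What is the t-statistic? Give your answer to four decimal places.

H0: μ = 45; H1: μ > 45 (one-sample t-test, right-tailed).
t = (x̄ − μ₀)/(s/√n) = (42.9 − 45)/(10.8/√9) = -0.5833
df = n − 1 = 8
p-value = P(T ≥ -0.5833) ≈ 0.7121
Since p ≈ 0.7121 > α = 0.05, fail to reject H0; the evidence is not statistically significant.

-0.5833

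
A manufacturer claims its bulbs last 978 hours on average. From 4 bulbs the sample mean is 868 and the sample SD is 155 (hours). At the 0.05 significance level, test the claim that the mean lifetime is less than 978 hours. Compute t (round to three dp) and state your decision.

t = -1.419; fail to reject H0

H0: μ = 978; H1: μ < 978 (one-sample t-test, left-tailed).
t = (x̄ − μ₀)/(s/√n) = (868 − 978)/(155/√4) = -1.419
df = n − 1 = 3
p-value = P(T ≤ -1.419) ≈ 0.125
Since p ≈ 0.125 > α = 0.05, fail to reject H0; the evidence is not statistically significant.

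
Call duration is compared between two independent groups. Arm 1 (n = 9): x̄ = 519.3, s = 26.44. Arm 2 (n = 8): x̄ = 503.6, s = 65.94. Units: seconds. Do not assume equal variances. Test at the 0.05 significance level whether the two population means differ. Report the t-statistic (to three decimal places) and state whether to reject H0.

Let group 1 = arm 1, group 2 = arm 2. H0: μ_1 = μ_2; H1: μ_1 ≠ μ_2 (Welch's two-sample t-test, two-sided).
t = (x̄_1 − x̄_2)/√(s_1²/n_1 + s_2²/n_2) = (519.3 − 503.6)/√(26.44²/9 + 65.94²/8) = 0.630
Welch–Satterthwaite df ≈ 8.98
Two-sided p-value ≈ 0.5444
Since p ≈ 0.5444 > α = 0.05, fail to reject H0; the data do not provide sufficient evidence against H0.

t = 0.630; fail to reject H0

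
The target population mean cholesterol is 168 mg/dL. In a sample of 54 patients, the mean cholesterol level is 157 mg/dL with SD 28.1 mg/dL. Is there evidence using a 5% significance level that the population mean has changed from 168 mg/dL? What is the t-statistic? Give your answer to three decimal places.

H0: μ = 168; H1: μ ≠ 168 (one-sample t-test, two-sided).
t = (x̄ − μ₀)/(s/√n) = (157 − 168)/(28.1/√54) = -2.877
df = n − 1 = 53
Two-sided p-value ≈ 0.0058
Since p ≈ 0.0058 < α = 0.05, reject H0; the data support H1.

-2.877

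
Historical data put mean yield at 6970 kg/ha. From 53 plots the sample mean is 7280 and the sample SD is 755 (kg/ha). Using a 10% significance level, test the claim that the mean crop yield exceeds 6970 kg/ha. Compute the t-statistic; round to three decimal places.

H0: μ = 6970; H1: μ > 6970 (one-sample t-test, right-tailed).
t = (x̄ − μ₀)/(s/√n) = (7280 − 6970)/(755/√53) = 2.989
df = n − 1 = 52
p-value = P(T ≥ 2.989) ≈ 0.0021
Since p ≈ 0.0021 < α = 0.1, reject H0; the data support H1.

2.989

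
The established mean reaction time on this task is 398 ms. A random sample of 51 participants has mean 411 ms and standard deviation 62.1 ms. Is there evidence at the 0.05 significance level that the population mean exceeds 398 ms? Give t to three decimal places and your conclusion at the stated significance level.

H0: μ = 398; H1: μ > 398 (one-sample t-test, right-tailed).
t = (x̄ − μ₀)/(s/√n) = (411 − 398)/(62.1/√51) = 1.495
df = n − 1 = 50
p-value = P(T ≥ 1.495) ≈ 0.0706
Since p ≈ 0.0706 > α = 0.05, fail to reject H0; the data do not provide sufficient evidence against H0.

t = 1.495; fail to reject H0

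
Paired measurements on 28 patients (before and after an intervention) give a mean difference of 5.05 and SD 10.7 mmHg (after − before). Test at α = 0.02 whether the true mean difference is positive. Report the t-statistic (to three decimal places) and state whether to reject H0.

H0: μ_d = 0; H1: μ_d > 0 (paired t-test on the differences, right-tailed).
t = d̄/(s_d/√n) = 5.05/(10.7/√28) = 2.497
df = n − 1 = 27
p-value = P(T ≥ 2.497) ≈ 0.009
Since p ≈ 0.009 < α = 0.02, reject H0; the evidence is statistically significant.

t = 2.497; reject H0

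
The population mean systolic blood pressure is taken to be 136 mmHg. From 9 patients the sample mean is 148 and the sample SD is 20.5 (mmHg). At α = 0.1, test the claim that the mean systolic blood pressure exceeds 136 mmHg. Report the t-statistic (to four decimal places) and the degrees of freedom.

t = 1.7561, df = 8

H0: μ = 136; H1: μ > 136 (one-sample t-test, right-tailed).
t = (x̄ − μ₀)/(s/√n) = (148 − 136)/(20.5/√9) = 1.7561
df = n − 1 = 8
p-value = P(T ≥ 1.7561) ≈ 0.059
Since p ≈ 0.059 < α = 0.1, reject H0; the evidence is statistically significant.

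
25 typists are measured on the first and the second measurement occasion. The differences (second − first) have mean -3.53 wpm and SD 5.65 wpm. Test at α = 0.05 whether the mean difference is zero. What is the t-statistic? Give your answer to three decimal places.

-3.124

H0: μ_d = 0; H1: μ_d ≠ 0 (paired t-test on the differences, two-sided).
t = d̄/(s_d/√n) = -3.53/(5.65/√25) = -3.124
df = n − 1 = 24
Two-sided p-value ≈ 0.0046
Since p ≈ 0.0046 < α = 0.05, reject H0; the data support H1.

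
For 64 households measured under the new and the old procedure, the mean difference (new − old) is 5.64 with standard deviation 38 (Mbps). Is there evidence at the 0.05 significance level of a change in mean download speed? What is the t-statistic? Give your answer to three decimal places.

H0: μ_d = 0; H1: μ_d ≠ 0 (paired t-test on the differences, two-sided).
t = d̄/(s_d/√n) = 5.64/(38/√64) = 1.187
df = n − 1 = 63
Two-sided p-value ≈ 0.240
Since p ≈ 0.240 > α = 0.05, fail to reject H0; the data do not provide sufficient evidence against H0.

1.187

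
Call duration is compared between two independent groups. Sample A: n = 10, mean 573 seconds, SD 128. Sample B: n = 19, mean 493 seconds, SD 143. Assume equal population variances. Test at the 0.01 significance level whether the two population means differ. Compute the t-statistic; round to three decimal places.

Let group 1 = sample A, group 2 = sample B. H0: μ_1 = μ_2; H1: μ_1 ≠ μ_2 (two-sample pooled-variance t-test, two-sided).
s_p² = [(10−1)·128² + (19−1)·143²]/(10+19−2) = 19094
t = (573 − 493)/√[19094·(1/10 + 1/19)] = 1.482
df = n₁ + n₂ − 2 = 27
Two-sided p-value ≈ 0.1499
Since p ≈ 0.1499 > α = 0.01, fail to reject H0; the data do not provide sufficient evidence against H0.

1.482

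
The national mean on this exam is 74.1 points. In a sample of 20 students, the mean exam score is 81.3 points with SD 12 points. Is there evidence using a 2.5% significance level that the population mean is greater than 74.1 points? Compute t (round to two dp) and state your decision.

H0: μ = 74.1; H1: μ > 74.1 (one-sample t-test, right-tailed).
t = (x̄ − μ₀)/(s/√n) = (81.3 − 74.1)/(12/√20) = 2.68
df = n − 1 = 19
p-value = P(T ≥ 2.68) ≈ 0.007
Since p ≈ 0.007 < α = 0.025, reject H0; the evidence is statistically significant.

t = 2.68; reject H0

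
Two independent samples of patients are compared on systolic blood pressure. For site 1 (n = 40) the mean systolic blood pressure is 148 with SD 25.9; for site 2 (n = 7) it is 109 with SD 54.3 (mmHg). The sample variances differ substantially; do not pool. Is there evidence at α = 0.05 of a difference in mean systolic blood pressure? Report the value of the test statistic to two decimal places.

1.86

Let group 1 = site 1, group 2 = site 2. H0: μ_1 = μ_2; H1: μ_1 ≠ μ_2 (Welch's two-sample t-test, two-sided).
t = (x̄_1 − x̄_2)/√(s_1²/n_1 + s_2²/n_2) = (148 − 109)/√(25.9²/40 + 54.3²/7) = 1.86
Welch–Satterthwaite df ≈ 6.49
Two-sided p-value ≈ 0.108
Since p ≈ 0.108 > α = 0.05, fail to reject H0; the data do not provide sufficient evidence against H0.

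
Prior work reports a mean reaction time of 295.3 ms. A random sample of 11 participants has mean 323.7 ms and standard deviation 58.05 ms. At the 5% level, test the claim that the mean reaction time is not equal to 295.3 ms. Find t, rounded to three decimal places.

1.623

H0: μ = 295.3; H1: μ ≠ 295.3 (one-sample t-test, two-sided).
t = (x̄ − μ₀)/(s/√n) = (323.7 − 295.3)/(58.05/√11) = 1.623
df = n − 1 = 10
Two-sided p-value ≈ 0.1357
Since p ≈ 0.1357 > α = 0.05, fail to reject H0; the data do not provide sufficient evidence against H0.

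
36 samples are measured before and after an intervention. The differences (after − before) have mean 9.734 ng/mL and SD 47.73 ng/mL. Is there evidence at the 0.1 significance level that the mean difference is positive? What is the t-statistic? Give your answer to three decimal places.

1.224

H0: μ_d = 0; H1: μ_d > 0 (paired t-test on the differences, right-tailed).
t = d̄/(s_d/√n) = 9.734/(47.73/√36) = 1.224
df = n − 1 = 35
p-value = P(T ≥ 1.224) ≈ 0.1146
Since p ≈ 0.1146 > α = 0.1, fail to reject H0; the evidence is not statistically significant.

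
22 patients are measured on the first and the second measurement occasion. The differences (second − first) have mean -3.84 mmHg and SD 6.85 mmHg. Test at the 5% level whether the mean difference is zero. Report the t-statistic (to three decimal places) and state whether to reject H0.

H0: μ_d = 0; H1: μ_d ≠ 0 (paired t-test on the differences, two-sided).
t = d̄/(s_d/√n) = -3.84/(6.85/√22) = -2.629
df = n − 1 = 21
Two-sided p-value ≈ 0.0157
Since p ≈ 0.0157 < α = 0.05, reject H0; the data support H1.

t = -2.629; reject H0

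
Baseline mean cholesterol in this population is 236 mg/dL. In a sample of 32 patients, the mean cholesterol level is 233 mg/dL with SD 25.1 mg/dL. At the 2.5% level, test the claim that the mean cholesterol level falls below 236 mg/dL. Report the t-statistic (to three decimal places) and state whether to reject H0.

H0: μ = 236; H1: μ < 236 (one-sample t-test, left-tailed).
t = (x̄ − μ₀)/(s/√n) = (233 − 236)/(25.1/√32) = -0.676
df = n − 1 = 31
p-value = P(T ≤ -0.676) ≈ 0.252
Since p ≈ 0.252 > α = 0.025, fail to reject H0; the evidence is not statistically significant.

t = -0.676; fail to reject H0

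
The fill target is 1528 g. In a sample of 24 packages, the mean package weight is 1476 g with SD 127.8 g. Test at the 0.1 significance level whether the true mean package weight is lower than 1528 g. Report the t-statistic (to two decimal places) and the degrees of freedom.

H0: μ = 1528; H1: μ < 1528 (one-sample t-test, left-tailed).
t = (x̄ − μ₀)/(s/√n) = (1476 − 1528)/(127.8/√24) = -1.99
df = n − 1 = 23
p-value = P(T ≤ -1.99) ≈ 0.0291
Since p ≈ 0.0291 < α = 0.1, reject H0; the data support H1.

t = -1.99, df = 23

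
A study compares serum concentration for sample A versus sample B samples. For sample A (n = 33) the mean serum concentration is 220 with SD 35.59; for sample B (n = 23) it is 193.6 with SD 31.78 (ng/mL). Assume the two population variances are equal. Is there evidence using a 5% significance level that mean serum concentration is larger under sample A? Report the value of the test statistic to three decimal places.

2.851

Let group 1 = sample A, group 2 = sample B. H0: μ_1 = μ_2; H1: μ_1 > μ_2 (two-sample pooled-variance t-test, right-tailed).
s_p² = [(33−1)·35.59² + (23−1)·31.78²]/(33+23−2) = 1162.07
t = (220 − 193.6)/√[1162.07·(1/33 + 1/23)] = 2.851
df = n₁ + n₂ − 2 = 54
p-value = P(T ≥ 2.851) ≈ 0.003
Since p ≈ 0.003 < α = 0.05, reject H0; the evidence is statistically significant.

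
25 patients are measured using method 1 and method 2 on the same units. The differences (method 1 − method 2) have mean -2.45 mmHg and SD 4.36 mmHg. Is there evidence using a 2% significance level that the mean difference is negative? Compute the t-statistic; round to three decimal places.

H0: μ_d = 0; H1: μ_d < 0 (paired t-test on the differences, left-tailed).
t = d̄/(s_d/√n) = -2.45/(4.36/√25) = -2.810
df = n − 1 = 24
p-value = P(T ≤ -2.810) ≈ 0.005
Since p ≈ 0.005 < α = 0.02, reject H0; the evidence is statistically significant.

-2.810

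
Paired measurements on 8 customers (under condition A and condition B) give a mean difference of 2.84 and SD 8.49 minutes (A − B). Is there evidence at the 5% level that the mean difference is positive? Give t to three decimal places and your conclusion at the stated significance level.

H0: μ_d = 0; H1: μ_d > 0 (paired t-test on the differences, right-tailed).
t = d̄/(s_d/√n) = 2.84/(8.49/√8) = 0.946
df = n − 1 = 7
p-value = P(T ≥ 0.946) ≈ 0.188
Since p ≈ 0.188 > α = 0.05, fail to reject H0; the evidence is not statistically significant.

t = 0.946; fail to reject H0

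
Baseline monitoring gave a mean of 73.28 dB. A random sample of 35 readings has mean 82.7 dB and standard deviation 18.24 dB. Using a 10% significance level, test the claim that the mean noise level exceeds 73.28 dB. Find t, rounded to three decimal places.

H0: μ = 73.28; H1: μ > 73.28 (one-sample t-test, right-tailed).
t = (x̄ − μ₀)/(s/√n) = (82.7 − 73.28)/(18.24/√35) = 3.055
df = n − 1 = 34
p-value = P(T ≥ 3.055) ≈ 0.002
Since p ≈ 0.002 < α = 0.1, reject H0; the evidence is statistically significant.

3.055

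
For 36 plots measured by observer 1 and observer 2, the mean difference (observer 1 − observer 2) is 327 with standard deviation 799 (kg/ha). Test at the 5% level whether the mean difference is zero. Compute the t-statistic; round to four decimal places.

2.4556

H0: μ_d = 0; H1: μ_d ≠ 0 (paired t-test on the differences, two-sided).
t = d̄/(s_d/√n) = 327/(799/√36) = 2.4556
df = n − 1 = 35
Two-sided p-value ≈ 0.019
Since p ≈ 0.019 < α = 0.05, reject H0; the data support H1.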